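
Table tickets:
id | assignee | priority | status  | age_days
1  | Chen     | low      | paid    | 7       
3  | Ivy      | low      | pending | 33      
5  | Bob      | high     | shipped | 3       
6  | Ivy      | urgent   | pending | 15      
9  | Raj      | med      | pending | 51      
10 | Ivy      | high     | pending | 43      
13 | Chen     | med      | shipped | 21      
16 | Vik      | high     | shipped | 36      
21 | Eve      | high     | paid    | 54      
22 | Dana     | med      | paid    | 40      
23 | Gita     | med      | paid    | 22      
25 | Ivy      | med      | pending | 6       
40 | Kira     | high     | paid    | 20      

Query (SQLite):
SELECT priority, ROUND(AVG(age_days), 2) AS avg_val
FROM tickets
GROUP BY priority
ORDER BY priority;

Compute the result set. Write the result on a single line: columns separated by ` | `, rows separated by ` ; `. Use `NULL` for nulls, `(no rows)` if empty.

Partition tickets by priority; compute ROUND(AVG(age_days), 2) within each group.
  high: ids {5, 10, 16, 21, 40} → ROUND(AVG(age_days), 2)=31.2
  low: ids {1, 3} → ROUND(AVG(age_days), 2)=20
  med: ids {9, 13, 22, 23, 25} → ROUND(AVG(age_days), 2)=28
  urgent: ids {6} → ROUND(AVG(age_days), 2)=15

high | 31.2 ; low | 20 ; med | 28 ; urgent | 15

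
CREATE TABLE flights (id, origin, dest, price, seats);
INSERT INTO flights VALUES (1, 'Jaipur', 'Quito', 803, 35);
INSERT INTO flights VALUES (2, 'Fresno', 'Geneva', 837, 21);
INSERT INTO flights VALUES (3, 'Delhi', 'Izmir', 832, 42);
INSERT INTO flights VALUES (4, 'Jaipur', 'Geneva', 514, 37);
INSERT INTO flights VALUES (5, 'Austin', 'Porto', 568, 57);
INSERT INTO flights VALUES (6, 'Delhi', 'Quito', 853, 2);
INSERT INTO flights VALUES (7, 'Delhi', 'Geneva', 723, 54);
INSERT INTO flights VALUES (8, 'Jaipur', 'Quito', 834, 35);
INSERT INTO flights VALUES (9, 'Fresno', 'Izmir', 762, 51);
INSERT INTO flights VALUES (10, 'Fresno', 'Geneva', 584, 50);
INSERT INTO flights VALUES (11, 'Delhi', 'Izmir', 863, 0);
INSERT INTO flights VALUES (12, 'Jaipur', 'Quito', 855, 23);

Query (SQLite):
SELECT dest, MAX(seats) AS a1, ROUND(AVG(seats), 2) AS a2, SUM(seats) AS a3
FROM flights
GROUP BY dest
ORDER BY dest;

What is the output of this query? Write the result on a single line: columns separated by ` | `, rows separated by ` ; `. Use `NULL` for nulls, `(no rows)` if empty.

Group flights by dest.
Per group compute: MAX(seats), ROUND(AVG(seats), 2), SUM(seats).
  Geneva: ids {2, 4, 7, 10} → MAX(seats)=54, ROUND(AVG(seats), 2)=40.5, SUM(seats)=162
  Izmir: ids {3, 9, 11} → MAX(seats)=51, ROUND(AVG(seats), 2)=31, SUM(seats)=93
  Porto: ids {5} → MAX(seats)=57, ROUND(AVG(seats), 2)=57, SUM(seats)=57
  Quito: ids {1, 6, 8, 12} → MAX(seats)=35, ROUND(AVG(seats), 2)=23.75, SUM(seats)=95

Geneva | 54 | 40.5 | 162 ; Izmir | 51 | 31 | 93 ; Porto | 57 | 57 | 57 ; Quito | 35 | 23.75 | 95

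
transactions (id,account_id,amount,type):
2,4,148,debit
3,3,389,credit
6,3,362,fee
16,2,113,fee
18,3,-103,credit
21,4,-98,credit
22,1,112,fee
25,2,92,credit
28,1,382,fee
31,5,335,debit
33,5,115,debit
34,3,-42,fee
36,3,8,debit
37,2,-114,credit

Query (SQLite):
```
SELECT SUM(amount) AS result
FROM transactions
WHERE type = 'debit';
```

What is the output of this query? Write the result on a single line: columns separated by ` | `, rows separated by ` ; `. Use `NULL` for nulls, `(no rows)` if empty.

Rows where type='debit' → amount values: [148, 335, 115, 8].
SUM of non-NULL values = 606.

606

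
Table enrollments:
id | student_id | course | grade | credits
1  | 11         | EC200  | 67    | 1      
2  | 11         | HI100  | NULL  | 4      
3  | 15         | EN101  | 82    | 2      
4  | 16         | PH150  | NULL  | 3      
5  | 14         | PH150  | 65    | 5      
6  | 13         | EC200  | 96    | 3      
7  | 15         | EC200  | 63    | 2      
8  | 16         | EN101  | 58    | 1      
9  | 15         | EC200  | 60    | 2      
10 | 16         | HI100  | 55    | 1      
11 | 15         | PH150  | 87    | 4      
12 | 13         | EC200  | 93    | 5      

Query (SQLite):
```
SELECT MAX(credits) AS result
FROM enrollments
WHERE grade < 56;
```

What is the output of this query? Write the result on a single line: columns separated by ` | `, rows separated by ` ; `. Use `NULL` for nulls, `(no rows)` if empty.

Rows where grade < 56 → credits values: [1].
MAX of non-NULL values = 1.

1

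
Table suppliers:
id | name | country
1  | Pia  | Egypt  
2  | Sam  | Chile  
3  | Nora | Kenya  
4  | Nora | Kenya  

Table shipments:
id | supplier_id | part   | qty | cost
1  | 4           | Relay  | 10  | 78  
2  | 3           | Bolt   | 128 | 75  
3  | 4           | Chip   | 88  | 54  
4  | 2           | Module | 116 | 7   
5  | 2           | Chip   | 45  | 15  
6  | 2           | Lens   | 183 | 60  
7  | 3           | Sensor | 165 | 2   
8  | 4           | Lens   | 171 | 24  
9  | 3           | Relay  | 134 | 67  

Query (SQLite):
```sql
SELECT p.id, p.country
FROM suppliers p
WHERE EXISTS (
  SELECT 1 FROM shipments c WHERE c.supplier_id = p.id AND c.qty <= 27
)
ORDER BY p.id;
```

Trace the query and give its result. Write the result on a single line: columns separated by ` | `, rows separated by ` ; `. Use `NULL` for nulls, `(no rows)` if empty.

4 | Kenya

For each suppliers row, check whether any shipments with matching supplier_id has qty <= 27.
Keep rows where that is true.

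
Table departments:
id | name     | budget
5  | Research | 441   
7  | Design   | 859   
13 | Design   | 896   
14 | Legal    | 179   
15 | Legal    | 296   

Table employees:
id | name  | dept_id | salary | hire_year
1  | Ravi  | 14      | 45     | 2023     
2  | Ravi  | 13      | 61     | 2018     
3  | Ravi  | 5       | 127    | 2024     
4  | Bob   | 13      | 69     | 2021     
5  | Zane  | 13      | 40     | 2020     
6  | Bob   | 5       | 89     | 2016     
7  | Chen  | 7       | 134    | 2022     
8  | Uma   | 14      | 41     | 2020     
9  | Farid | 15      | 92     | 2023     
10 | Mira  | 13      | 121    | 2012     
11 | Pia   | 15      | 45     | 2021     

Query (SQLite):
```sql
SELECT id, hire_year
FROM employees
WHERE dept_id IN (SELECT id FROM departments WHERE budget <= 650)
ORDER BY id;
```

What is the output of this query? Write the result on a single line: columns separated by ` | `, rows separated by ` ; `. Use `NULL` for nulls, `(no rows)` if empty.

1 | 2023 ; 3 | 2024 ; 6 | 2016 ; 8 | 2020 ; 9 | 2023 ; 11 | 2021

Inner query: departments.id where budget <= 650.
Outer: keep employees rows whose dept_id is in that set.
Inner query → {5, 14, 15}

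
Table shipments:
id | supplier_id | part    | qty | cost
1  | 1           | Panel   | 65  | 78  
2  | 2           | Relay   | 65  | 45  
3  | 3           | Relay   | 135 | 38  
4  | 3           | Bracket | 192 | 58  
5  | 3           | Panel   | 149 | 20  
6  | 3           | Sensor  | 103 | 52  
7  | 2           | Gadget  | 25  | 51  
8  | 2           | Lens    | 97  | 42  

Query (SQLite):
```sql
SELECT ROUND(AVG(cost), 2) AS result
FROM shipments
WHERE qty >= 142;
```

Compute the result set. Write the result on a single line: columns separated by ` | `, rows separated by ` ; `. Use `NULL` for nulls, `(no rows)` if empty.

39

Rows where qty >= 142 → cost values: [58, 20].
AVG = 78 / 2 (rounded to 2 dp).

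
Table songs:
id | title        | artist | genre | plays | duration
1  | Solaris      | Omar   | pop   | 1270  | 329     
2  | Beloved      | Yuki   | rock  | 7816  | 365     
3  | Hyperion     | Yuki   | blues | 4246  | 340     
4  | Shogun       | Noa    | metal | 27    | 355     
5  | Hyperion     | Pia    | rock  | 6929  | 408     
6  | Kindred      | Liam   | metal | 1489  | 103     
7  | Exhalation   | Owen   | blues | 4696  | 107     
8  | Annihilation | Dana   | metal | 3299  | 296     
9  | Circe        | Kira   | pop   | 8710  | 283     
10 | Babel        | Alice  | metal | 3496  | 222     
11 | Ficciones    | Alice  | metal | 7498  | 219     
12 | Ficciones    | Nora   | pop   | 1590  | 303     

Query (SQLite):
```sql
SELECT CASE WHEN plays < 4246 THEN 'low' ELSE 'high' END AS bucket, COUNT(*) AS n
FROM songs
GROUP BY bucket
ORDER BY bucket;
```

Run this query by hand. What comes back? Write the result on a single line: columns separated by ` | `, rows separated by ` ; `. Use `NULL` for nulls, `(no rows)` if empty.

Bucket rows by plays < 4246 → 'low' else 'high'; count each bucket.

high | 6 ; low | 6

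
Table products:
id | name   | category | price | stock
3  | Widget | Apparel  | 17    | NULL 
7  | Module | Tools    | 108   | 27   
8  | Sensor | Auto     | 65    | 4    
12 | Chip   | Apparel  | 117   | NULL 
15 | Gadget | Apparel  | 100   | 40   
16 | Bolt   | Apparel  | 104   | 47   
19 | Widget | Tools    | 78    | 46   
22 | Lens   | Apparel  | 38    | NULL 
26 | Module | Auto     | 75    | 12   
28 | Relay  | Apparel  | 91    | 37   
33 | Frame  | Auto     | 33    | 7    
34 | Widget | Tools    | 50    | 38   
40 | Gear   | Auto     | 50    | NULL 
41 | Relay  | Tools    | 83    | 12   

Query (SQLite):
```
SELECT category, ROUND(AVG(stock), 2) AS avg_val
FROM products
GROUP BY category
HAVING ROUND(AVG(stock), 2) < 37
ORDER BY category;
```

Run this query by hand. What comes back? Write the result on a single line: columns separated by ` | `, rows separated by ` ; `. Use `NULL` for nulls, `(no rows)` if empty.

Partition products by category; compute ROUND(AVG(stock), 2) within each group.
HAVING: keep groups where ROUND(AVG(stock), 2) < 37.
  Apparel: ids {3, 12, 15, 16, 22, 28} → ROUND(AVG(stock), 2)=41.33
  Auto: ids {8, 26, 33, 40} → ROUND(AVG(stock), 2)=7.67
  Tools: ids {7, 19, 34, 41} → ROUND(AVG(stock), 2)=30.75

Auto | 7.67 ; Tools | 30.75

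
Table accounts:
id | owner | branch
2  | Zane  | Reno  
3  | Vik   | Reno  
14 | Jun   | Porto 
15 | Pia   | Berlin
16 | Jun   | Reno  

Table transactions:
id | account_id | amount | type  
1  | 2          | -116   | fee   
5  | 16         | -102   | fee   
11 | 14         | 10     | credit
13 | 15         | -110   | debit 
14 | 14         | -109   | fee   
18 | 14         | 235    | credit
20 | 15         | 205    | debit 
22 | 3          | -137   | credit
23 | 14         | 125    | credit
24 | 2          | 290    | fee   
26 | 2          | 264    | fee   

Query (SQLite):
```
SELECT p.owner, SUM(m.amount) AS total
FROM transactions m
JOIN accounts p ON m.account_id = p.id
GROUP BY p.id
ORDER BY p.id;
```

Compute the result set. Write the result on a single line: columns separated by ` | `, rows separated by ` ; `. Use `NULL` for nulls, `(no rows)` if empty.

Zane | 438 ; Vik | -137 ; Jun | 261 ; Pia | 95 ; Jun | -102

Join each transactions row to its accounts via account_id.
Group joined rows by accounts.id; compute SUM(m.amount) per group.
  2: ids {1, 24, 26} → SUM(m.amount)=438
  3: ids {22} → SUM(m.amount)=-137
  14: ids {11, 14, 18, 23} → SUM(m.amount)=261
  15: ids {13, 20} → SUM(m.amount)=95
  16: ids {5} → SUM(m.amount)=-102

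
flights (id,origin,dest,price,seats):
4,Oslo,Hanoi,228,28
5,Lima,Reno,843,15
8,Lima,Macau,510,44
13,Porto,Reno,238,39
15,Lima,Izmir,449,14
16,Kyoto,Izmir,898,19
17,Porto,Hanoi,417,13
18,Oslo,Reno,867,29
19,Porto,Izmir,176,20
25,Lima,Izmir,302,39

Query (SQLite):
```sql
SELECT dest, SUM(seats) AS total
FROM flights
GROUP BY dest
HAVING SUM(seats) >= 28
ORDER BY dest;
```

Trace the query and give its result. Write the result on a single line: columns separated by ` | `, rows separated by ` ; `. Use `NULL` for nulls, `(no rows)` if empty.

Hanoi | 41 ; Izmir | 92 ; Macau | 44 ; Reno | 83

Partition flights by dest; compute SUM(seats) within each group.
HAVING: keep groups where SUM(seats) >= 28.
  Hanoi: ids {4, 17} → SUM(seats)=41
  Izmir: ids {15, 16, 19, 25} → SUM(seats)=92
  Macau: ids {8} → SUM(seats)=44
  Reno: ids {5, 13, 18} → SUM(seats)=83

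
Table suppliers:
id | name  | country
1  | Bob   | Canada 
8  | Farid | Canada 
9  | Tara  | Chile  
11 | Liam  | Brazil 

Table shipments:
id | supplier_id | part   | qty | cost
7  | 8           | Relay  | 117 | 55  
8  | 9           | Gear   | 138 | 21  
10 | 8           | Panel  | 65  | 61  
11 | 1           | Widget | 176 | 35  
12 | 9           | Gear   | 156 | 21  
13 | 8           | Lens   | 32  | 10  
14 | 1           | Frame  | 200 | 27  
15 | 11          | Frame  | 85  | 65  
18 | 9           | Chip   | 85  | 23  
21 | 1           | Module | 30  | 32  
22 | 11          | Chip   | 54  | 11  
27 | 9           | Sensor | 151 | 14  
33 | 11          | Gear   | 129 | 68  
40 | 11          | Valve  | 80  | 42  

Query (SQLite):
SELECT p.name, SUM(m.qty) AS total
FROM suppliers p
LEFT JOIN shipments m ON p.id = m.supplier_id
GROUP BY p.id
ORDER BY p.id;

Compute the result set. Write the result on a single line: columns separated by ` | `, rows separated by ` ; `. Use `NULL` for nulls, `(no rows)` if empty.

Bob | 406 ; Farid | 214 ; Tara | 530 ; Liam | 348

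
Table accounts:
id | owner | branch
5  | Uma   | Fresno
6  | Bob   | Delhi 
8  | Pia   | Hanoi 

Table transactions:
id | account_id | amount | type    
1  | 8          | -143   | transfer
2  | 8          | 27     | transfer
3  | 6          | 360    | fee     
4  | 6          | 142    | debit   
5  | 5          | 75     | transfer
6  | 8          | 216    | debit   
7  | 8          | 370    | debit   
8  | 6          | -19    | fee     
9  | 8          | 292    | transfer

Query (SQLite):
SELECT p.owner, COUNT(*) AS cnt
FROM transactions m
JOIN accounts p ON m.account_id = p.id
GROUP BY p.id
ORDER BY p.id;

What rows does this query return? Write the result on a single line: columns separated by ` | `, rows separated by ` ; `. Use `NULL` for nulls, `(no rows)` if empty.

Join each transactions row to its accounts via account_id.
Group joined rows by accounts.id; compute COUNT(*) per group.
  5: ids {5} → COUNT(*)=1
  6: ids {3, 4, 8} → COUNT(*)=3
  8: ids {1, 2, 6, 7, 9} → COUNT(*)=5

Uma | 1 ; Bob | 3 ; Pia | 5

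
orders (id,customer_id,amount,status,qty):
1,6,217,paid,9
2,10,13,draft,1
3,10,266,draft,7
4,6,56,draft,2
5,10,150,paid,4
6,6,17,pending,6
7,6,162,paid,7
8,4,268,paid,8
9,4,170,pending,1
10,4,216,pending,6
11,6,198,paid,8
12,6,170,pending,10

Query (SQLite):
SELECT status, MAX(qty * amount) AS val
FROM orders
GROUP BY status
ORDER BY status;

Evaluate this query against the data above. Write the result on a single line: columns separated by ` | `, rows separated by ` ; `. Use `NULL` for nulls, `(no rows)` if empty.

draft | 1862 ; paid | 2144 ; pending | 1700

For each row compute qty * amount.
Group by status; take MAX of the expression per group.
  draft: ids {2, 3, 4} → MAX(qty * amount)=1862
  paid: ids {1, 5, 7, 8, 11} → MAX(qty * amount)=2144
  pending: ids {6, 9, 10, 12} → MAX(qty * amount)=1700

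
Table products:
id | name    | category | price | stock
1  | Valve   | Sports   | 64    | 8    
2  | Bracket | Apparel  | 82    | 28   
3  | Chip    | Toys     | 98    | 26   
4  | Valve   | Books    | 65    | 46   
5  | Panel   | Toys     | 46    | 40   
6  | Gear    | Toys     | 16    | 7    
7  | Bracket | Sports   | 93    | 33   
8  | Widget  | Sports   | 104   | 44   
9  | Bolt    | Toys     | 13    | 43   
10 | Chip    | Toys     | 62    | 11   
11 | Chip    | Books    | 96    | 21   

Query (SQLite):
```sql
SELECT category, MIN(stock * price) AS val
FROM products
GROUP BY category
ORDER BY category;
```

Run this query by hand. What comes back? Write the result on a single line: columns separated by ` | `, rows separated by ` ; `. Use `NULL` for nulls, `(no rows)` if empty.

For each row compute stock * price.
Group by category; take MIN of the expression per group.
  Apparel: ids {2} → MIN(stock * price)=2296
  Books: ids {4, 11} → MIN(stock * price)=2016
  Sports: ids {1, 7, 8} → MIN(stock * price)=512
  Toys: ids {3, 5, 6, 9, 10} → MIN(stock * price)=112

Apparel | 2296 ; Books | 2016 ; Sports | 512 ; Toys | 112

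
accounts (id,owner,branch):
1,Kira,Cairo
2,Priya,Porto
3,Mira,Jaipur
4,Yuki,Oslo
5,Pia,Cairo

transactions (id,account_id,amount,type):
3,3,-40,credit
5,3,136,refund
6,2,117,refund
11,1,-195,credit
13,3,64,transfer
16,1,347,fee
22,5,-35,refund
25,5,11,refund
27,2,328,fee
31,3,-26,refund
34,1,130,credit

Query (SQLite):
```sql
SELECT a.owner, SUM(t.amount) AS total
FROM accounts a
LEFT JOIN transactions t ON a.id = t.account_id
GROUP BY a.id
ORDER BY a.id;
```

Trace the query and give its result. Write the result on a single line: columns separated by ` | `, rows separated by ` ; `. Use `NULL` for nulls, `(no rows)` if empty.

LEFT JOIN keeps every accounts row; unmatched ones get NULL for transactions columns.
Group by accounts.id and compute SUM(t.amount). SUM over an all-NULL group is NULL.
  1: ids {11, 16, 34} → SUM(t.amount)=282
  2: ids {6, 27} → SUM(t.amount)=445
  3: ids {3, 5, 13, 31} → SUM(t.amount)=134
  4: ids {—} → SUM(t.amount)=NULL
  5: ids {22, 25} → SUM(t.amount)=-24

Kira | 282 ; Priya | 445 ; Mira | 134 ; Yuki | NULL ; Pia | -24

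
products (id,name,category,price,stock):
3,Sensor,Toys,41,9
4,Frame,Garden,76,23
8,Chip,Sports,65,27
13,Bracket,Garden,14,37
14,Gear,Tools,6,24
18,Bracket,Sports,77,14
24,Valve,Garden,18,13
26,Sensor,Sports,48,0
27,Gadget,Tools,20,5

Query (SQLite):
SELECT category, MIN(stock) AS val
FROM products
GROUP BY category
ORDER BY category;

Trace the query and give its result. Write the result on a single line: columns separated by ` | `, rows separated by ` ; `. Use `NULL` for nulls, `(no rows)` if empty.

Garden | 13 ; Sports | 0 ; Tools | 5 ; Toys | 9

Partition products by category; compute MIN(stock) within each group.
  Garden: ids {4, 13, 24} → MIN(stock)=13
  Sports: ids {8, 18, 26} → MIN(stock)=0
  Tools: ids {14, 27} → MIN(stock)=5
  Toys: ids {3} → MIN(stock)=9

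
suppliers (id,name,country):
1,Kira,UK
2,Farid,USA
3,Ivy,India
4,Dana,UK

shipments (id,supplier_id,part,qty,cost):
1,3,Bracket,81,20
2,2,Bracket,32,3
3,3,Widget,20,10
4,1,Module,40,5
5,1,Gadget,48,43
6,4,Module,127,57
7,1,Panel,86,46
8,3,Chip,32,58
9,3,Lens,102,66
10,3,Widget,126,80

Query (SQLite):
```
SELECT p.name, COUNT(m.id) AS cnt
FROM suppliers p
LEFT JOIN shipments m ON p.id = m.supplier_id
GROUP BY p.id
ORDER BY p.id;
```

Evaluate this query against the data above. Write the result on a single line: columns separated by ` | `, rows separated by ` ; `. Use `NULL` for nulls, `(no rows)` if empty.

LEFT JOIN keeps every suppliers row; unmatched ones get NULL for shipments columns.
Group by suppliers.id and compute COUNT(m.id). COUNT(col) of an all-NULL group is 0.
  1: ids {4, 5, 7} → COUNT(m.id)=3
  2: ids {2} → COUNT(m.id)=1
  3: ids {1, 3, 8, 9, 10} → COUNT(m.id)=5
  4: ids {6} → COUNT(m.id)=1

Kira | 3 ; Farid | 1 ; Ivy | 5 ; Dana | 1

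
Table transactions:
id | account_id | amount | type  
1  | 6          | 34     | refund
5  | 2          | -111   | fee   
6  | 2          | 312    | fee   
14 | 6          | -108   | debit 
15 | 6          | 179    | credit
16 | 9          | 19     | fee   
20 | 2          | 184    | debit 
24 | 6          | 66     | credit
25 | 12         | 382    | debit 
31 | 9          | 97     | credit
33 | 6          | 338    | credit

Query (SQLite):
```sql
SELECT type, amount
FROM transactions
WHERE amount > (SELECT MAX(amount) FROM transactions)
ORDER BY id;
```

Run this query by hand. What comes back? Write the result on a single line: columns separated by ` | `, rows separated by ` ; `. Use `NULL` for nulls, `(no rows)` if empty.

(no rows)

Scalar subquery: MAX(amount) over all transactions rows = 382.
Keep rows where amount > that value.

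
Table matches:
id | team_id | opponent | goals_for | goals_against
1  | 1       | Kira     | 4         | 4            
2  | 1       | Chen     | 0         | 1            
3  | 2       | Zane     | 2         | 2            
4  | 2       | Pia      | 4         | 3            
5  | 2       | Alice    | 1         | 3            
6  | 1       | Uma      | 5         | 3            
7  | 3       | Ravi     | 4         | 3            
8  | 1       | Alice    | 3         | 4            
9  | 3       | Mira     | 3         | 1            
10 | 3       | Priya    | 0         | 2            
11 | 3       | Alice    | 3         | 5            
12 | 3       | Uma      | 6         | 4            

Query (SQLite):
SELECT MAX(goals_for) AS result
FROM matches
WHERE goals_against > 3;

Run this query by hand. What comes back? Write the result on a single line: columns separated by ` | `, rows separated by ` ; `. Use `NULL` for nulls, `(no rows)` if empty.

Rows where goals_against > 3 → goals_for values: [4, 3, 3, 6].
MAX of non-NULL values = 6.

6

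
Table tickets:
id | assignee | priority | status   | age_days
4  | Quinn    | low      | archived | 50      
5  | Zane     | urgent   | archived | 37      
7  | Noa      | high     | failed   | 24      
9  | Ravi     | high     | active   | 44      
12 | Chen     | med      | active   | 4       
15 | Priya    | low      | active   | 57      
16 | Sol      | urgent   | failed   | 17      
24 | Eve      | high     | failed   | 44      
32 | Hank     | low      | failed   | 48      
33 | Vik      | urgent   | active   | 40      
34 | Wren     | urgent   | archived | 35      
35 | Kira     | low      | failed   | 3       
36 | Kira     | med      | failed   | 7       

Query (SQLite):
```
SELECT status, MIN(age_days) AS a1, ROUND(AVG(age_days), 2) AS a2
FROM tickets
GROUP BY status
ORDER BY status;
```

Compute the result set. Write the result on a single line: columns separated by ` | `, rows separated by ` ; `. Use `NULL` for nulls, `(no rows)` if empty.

active | 4 | 36.25 ; archived | 35 | 40.67 ; failed | 3 | 23.83

Group tickets by status.
Per group compute: MIN(age_days), ROUND(AVG(age_days), 2).
  active: ids {9, 12, 15, 33} → MIN(age_days)=4, ROUND(AVG(age_days), 2)=36.25
  archived: ids {4, 5, 34} → MIN(age_days)=35, ROUND(AVG(age_days), 2)=40.67
  failed: ids {7, 16, 24, 32, 35, 36} → MIN(age_days)=3, ROUND(AVG(age_days), 2)=23.83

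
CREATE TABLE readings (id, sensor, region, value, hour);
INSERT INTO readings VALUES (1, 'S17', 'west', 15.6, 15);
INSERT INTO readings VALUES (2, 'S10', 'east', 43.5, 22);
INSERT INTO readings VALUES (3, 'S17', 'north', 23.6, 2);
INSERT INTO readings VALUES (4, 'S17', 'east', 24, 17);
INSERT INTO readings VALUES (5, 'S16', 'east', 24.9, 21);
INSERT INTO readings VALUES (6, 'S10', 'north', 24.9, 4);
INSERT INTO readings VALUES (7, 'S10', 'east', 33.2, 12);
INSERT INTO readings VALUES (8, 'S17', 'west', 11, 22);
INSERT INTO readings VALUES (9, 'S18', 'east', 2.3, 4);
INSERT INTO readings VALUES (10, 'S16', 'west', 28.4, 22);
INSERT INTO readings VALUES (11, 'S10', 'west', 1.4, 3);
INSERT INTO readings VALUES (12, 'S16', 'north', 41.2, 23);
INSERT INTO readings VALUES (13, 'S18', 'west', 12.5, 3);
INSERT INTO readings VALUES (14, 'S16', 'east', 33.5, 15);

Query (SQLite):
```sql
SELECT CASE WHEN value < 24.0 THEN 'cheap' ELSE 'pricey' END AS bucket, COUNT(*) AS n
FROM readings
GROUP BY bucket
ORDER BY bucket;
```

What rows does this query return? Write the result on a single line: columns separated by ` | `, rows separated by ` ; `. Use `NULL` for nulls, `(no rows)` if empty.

cheap | 6 ; pricey | 8

Bucket rows by value < 24.0 → 'cheap' else 'pricey'; count each bucket.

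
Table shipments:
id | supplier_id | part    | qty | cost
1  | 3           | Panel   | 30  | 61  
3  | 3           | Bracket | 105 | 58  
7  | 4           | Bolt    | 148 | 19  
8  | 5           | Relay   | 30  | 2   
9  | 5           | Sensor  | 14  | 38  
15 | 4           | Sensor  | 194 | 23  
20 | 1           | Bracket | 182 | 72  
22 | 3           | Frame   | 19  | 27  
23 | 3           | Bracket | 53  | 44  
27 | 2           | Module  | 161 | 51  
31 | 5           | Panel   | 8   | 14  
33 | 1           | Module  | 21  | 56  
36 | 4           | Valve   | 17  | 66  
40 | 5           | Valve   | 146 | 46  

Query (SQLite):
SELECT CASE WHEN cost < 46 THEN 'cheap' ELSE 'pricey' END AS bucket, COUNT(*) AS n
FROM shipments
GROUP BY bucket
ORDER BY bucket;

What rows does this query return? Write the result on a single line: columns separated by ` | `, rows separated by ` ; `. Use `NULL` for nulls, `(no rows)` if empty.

cheap | 7 ; pricey | 7

Bucket rows by cost < 46 → 'cheap' else 'pricey'; count each bucket.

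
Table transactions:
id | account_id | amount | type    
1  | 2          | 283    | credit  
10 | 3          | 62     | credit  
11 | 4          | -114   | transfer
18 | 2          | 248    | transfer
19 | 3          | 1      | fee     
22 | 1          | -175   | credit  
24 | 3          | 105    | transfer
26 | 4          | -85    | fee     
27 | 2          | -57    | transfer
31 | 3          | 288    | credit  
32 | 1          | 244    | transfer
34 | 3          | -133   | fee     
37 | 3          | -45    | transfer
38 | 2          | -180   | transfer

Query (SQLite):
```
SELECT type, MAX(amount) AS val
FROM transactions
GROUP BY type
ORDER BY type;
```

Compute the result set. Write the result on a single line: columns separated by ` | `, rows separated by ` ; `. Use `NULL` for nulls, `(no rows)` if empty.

Partition transactions by type; compute MAX(amount) within each group.
  credit: ids {1, 10, 22, 31} → MAX(amount)=288
  fee: ids {19, 26, 34} → MAX(amount)=1
  transfer: ids {11, 18, 24, 27, 32, 37, 38} → MAX(amount)=248

credit | 288 ; fee | 1 ; transfer | 248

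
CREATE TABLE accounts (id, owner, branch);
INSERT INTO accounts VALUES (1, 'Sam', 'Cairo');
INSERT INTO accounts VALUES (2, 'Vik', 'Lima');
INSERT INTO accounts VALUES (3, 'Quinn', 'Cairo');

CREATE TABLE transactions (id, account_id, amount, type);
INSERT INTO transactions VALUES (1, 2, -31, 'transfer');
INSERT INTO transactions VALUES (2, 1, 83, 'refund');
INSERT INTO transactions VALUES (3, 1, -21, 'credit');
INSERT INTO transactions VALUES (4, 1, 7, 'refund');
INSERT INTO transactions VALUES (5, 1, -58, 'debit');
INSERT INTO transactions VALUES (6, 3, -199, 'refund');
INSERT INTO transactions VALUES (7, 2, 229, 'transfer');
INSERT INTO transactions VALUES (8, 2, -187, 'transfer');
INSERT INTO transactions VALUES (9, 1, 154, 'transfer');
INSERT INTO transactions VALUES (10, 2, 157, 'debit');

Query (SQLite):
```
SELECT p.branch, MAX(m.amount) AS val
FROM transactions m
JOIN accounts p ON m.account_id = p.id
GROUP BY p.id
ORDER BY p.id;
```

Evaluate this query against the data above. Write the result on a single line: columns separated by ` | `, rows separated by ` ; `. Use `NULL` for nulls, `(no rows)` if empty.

Cairo | 154 ; Lima | 229 ; Cairo | -199

Join each transactions row to its accounts via account_id.
Group joined rows by accounts.id; compute MAX(m.amount) per group.
  1: ids {2, 3, 4, 5, 9} → MAX(m.amount)=154
  2: ids {1, 7, 8, 10} → MAX(m.amount)=229
  3: ids {6} → MAX(m.amount)=-199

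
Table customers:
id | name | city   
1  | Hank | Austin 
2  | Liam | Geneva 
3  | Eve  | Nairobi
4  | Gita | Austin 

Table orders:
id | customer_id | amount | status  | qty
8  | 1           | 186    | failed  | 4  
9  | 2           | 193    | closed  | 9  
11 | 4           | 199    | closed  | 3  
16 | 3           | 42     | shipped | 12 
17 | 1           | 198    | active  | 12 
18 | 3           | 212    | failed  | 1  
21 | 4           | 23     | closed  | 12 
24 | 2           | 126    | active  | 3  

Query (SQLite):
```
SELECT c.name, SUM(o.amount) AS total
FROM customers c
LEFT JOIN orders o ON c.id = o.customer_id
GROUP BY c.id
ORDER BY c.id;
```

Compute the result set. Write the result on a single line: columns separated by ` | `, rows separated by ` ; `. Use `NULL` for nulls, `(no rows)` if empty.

Hank | 384 ; Liam | 319 ; Eve | 254 ; Gita | 222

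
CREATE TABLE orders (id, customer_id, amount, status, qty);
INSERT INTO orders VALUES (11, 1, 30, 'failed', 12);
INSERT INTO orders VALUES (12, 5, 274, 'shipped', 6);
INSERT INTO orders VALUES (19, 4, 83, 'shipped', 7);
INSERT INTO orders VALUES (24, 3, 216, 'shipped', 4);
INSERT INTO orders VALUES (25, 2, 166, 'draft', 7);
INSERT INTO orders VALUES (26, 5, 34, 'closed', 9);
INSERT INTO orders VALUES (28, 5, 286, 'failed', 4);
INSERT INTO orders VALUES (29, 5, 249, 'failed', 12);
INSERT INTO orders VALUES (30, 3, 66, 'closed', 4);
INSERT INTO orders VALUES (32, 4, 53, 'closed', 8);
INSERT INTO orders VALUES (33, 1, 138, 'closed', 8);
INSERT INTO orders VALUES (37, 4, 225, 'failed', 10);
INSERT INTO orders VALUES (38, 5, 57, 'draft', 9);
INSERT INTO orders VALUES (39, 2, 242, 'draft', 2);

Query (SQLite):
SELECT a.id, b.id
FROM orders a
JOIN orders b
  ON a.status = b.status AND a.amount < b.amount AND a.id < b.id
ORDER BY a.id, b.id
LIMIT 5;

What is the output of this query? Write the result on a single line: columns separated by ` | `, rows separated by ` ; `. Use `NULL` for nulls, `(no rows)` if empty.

11 | 28 ; 11 | 29 ; 11 | 37 ; 19 | 24 ; 25 | 39

Pairs (a,b) with same status, a.amount < b.amount, a.id < b.id.
status groups: closed:{26,30,32,33} draft:{25,38,39} failed:{11,28,29,37} shipped:{12,19,24}
Ordered by (a.id, b.id); first 5.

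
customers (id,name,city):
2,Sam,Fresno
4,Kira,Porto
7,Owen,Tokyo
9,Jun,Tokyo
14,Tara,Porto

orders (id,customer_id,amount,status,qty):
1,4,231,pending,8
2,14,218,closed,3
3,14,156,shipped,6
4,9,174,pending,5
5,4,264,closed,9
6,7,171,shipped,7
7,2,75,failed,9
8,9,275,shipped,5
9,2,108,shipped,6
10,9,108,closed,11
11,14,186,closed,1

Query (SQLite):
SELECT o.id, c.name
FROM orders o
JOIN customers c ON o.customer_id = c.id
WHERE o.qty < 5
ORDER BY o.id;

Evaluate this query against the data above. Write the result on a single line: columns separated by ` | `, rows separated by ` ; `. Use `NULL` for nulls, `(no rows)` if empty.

Each orders row matches the customers row where customer_id = customers.id.
Then keep rows with o.qty < 5.

2 | Tara ; 11 | Tara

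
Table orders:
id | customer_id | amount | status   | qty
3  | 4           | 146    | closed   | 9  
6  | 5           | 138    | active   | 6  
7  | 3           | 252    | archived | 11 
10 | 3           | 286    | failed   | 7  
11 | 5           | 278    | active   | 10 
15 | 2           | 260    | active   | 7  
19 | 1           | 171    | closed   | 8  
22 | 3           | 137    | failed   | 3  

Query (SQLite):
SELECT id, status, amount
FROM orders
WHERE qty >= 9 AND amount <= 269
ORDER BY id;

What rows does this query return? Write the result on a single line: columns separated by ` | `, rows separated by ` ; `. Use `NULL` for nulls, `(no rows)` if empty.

3 | closed | 146 ; 7 | archived | 252

qty >= 9: ids {3, 7, 11}
amount <= 269: ids {3, 6, 7, 15, 19, 22}
Combine with AND.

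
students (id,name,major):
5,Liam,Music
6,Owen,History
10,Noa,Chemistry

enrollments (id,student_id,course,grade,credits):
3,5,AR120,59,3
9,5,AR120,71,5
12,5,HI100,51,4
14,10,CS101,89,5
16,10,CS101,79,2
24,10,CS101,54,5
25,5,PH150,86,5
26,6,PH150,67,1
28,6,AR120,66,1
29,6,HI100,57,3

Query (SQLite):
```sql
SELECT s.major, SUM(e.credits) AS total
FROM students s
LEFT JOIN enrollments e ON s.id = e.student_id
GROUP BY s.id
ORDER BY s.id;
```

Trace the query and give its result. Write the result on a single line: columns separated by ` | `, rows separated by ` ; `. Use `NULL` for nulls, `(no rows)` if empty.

Music | 17 ; History | 5 ; Chemistry | 12

LEFT JOIN keeps every students row; unmatched ones get NULL for enrollments columns.
Group by students.id and compute SUM(e.credits). SUM over an all-NULL group is NULL.
  5: ids {3, 9, 12, 25} → SUM(e.credits)=17
  6: ids {26, 28, 29} → SUM(e.credits)=5
  10: ids {14, 16, 24} → SUM(e.credits)=12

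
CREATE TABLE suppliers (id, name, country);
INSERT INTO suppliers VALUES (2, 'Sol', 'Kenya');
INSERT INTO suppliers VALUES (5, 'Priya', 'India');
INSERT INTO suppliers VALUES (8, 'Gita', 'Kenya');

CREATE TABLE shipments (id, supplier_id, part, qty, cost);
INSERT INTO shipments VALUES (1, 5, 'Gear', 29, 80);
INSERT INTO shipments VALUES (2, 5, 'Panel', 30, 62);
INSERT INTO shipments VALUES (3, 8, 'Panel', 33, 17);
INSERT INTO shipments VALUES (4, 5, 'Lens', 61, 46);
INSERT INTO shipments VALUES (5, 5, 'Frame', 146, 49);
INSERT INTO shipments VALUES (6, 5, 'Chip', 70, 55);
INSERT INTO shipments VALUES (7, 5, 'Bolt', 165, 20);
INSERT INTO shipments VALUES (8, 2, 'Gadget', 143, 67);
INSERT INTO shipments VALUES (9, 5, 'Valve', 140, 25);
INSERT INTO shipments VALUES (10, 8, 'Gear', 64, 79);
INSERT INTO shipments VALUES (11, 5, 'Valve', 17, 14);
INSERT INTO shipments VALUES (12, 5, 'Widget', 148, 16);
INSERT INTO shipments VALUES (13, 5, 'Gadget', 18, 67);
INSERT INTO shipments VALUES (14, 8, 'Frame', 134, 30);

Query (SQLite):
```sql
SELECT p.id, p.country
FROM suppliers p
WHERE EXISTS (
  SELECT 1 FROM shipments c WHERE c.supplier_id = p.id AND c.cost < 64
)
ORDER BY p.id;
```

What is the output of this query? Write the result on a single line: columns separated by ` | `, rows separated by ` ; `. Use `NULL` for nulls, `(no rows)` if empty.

5 | India ; 8 | Kenya

For each suppliers row, check whether any shipments with matching supplier_id has cost < 64.
Keep rows where that is true.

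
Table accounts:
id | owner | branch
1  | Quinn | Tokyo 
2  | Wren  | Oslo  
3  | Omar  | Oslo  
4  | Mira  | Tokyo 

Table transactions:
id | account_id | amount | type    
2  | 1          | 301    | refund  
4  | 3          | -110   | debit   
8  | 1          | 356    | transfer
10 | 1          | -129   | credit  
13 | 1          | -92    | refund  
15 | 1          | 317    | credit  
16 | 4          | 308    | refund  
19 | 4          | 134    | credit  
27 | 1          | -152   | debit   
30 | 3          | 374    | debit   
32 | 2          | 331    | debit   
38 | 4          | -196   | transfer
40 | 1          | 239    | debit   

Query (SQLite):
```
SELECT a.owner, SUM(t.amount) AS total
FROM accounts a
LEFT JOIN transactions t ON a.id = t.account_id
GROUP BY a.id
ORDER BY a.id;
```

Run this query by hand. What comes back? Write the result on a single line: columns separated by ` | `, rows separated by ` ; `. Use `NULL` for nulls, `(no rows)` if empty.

Quinn | 840 ; Wren | 331 ; Omar | 264 ; Mira | 246

LEFT JOIN keeps every accounts row; unmatched ones get NULL for transactions columns.
Group by accounts.id and compute SUM(t.amount). SUM over an all-NULL group is NULL.
  1: ids {2, 8, 10, 13, 15, 27, 40} → SUM(t.amount)=840
  2: ids {32} → SUM(t.amount)=331
  3: ids {4, 30} → SUM(t.amount)=264
  4: ids {16, 19, 38} → SUM(t.amount)=246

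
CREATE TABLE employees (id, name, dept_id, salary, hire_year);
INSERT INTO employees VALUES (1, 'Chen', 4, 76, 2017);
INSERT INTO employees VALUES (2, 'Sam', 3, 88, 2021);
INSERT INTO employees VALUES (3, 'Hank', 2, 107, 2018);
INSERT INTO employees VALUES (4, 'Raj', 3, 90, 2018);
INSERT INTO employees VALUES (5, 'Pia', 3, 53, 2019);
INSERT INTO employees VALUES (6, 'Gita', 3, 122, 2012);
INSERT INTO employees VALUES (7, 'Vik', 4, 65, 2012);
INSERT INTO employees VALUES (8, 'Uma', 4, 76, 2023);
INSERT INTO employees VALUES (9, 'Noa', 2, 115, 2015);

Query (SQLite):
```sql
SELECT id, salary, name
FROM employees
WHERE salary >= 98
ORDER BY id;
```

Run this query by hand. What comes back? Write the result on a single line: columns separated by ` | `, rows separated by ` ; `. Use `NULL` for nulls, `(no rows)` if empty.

salary >= 98: ids {3, 6, 9}

3 | 107 | Hank ; 6 | 122 | Gita ; 9 | 115 | Noa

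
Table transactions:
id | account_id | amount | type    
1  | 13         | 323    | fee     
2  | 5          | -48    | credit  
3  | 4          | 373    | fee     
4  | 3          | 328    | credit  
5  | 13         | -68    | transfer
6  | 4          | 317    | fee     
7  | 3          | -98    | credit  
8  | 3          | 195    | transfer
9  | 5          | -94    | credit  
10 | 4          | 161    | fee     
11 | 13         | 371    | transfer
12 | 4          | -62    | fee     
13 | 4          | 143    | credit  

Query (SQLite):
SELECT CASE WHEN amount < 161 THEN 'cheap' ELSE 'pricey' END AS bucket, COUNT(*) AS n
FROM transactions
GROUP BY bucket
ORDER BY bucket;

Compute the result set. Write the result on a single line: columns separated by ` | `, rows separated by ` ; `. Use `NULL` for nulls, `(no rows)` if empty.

cheap | 6 ; pricey | 7

Bucket rows by amount < 161 → 'cheap' else 'pricey'; count each bucket.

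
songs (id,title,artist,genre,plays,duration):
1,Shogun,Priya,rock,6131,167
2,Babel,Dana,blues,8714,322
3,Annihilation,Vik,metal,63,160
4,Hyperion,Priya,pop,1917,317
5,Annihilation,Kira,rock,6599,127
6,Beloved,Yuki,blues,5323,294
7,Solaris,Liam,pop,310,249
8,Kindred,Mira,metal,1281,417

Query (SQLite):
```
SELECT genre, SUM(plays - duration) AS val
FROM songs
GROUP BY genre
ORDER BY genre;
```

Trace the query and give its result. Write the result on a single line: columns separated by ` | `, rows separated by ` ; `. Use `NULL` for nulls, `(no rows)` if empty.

blues | 13421 ; metal | 767 ; pop | 1661 ; rock | 12436

For each row compute plays - duration.
Group by genre; take SUM of the expression per group.
  blues: ids {2, 6} → SUM(plays - duration)=13421
  metal: ids {3, 8} → SUM(plays - duration)=767
  pop: ids {4, 7} → SUM(plays - duration)=1661
  rock: ids {1, 5} → SUM(plays - duration)=12436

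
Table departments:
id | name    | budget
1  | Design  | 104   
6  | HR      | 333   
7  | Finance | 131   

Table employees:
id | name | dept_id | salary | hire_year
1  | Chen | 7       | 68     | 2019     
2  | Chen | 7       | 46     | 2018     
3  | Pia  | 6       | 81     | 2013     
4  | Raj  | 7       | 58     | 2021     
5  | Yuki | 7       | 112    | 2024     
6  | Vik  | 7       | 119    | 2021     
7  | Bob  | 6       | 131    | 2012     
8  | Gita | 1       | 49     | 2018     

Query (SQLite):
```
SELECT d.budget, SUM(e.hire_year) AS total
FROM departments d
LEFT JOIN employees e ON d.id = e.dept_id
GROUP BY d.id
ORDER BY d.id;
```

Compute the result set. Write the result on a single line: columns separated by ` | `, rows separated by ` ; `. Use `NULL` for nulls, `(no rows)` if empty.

104 | 2018 ; 333 | 4025 ; 131 | 10103

LEFT JOIN keeps every departments row; unmatched ones get NULL for employees columns.
Group by departments.id and compute SUM(e.hire_year). SUM over an all-NULL group is NULL.
  1: ids {8} → SUM(e.hire_year)=2018
  6: ids {3, 7} → SUM(e.hire_year)=4025
  7: ids {1, 2, 4, 5, 6} → SUM(e.hire_year)=10103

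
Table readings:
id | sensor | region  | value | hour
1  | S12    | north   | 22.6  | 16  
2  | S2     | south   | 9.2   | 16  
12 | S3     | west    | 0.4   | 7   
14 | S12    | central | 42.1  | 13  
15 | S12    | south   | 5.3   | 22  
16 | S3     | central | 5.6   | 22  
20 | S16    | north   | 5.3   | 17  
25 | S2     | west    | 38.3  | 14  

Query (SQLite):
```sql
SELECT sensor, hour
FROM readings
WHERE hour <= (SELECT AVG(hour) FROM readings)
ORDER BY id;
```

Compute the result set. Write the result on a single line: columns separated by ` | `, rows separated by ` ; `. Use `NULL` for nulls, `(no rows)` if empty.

S3 | 7 ; S12 | 13 ; S2 | 14

Scalar subquery: AVG(hour) over all readings rows = 15.875.
Keep rows where hour <= that value.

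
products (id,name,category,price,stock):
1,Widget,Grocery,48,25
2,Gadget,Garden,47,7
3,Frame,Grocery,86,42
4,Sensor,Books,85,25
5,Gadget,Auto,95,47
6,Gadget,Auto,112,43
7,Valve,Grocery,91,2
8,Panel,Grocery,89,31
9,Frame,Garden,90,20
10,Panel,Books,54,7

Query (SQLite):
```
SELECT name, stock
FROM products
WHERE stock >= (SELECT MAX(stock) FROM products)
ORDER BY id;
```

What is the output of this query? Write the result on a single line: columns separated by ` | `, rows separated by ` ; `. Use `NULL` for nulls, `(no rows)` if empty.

Gadget | 47

Scalar subquery: MAX(stock) over all products rows = 47.
Keep rows where stock >= that value.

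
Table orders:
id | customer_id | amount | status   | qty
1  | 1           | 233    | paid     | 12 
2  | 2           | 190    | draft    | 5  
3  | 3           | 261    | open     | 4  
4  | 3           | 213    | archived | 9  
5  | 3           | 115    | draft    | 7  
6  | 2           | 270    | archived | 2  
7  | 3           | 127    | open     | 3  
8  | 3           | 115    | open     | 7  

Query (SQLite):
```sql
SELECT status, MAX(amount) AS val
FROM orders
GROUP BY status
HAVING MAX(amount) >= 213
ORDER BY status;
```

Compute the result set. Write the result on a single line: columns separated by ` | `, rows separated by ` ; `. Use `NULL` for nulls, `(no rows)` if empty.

Partition orders by status; compute MAX(amount) within each group.
HAVING: keep groups where MAX(amount) >= 213.
  archived: ids {4, 6} → MAX(amount)=270
  draft: ids {2, 5} → MAX(amount)=190
  open: ids {3, 7, 8} → MAX(amount)=261
  paid: ids {1} → MAX(amount)=233

archived | 270 ; open | 261 ; paid | 233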